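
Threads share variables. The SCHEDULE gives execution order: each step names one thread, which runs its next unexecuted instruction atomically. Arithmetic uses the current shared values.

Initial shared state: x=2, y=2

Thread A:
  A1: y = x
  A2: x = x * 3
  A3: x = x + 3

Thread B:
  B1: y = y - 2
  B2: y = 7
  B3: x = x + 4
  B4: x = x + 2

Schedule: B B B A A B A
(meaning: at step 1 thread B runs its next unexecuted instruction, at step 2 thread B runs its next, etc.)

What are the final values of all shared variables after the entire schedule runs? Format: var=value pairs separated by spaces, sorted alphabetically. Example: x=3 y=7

Answer: x=23 y=6

Derivation:
Step 1: thread B executes B1 (y = y - 2). Shared: x=2 y=0. PCs: A@0 B@1
Step 2: thread B executes B2 (y = 7). Shared: x=2 y=7. PCs: A@0 B@2
Step 3: thread B executes B3 (x = x + 4). Shared: x=6 y=7. PCs: A@0 B@3
Step 4: thread A executes A1 (y = x). Shared: x=6 y=6. PCs: A@1 B@3
Step 5: thread A executes A2 (x = x * 3). Shared: x=18 y=6. PCs: A@2 B@3
Step 6: thread B executes B4 (x = x + 2). Shared: x=20 y=6. PCs: A@2 B@4
Step 7: thread A executes A3 (x = x + 3). Shared: x=23 y=6. PCs: A@3 B@4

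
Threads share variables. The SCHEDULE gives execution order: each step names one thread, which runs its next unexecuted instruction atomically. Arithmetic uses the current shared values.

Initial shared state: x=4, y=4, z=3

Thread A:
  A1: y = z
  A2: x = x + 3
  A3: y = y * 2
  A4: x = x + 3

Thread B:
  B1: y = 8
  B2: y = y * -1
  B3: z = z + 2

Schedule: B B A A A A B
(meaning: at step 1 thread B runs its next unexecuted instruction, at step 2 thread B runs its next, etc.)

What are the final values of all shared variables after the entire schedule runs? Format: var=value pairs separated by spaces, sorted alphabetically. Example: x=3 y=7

Step 1: thread B executes B1 (y = 8). Shared: x=4 y=8 z=3. PCs: A@0 B@1
Step 2: thread B executes B2 (y = y * -1). Shared: x=4 y=-8 z=3. PCs: A@0 B@2
Step 3: thread A executes A1 (y = z). Shared: x=4 y=3 z=3. PCs: A@1 B@2
Step 4: thread A executes A2 (x = x + 3). Shared: x=7 y=3 z=3. PCs: A@2 B@2
Step 5: thread A executes A3 (y = y * 2). Shared: x=7 y=6 z=3. PCs: A@3 B@2
Step 6: thread A executes A4 (x = x + 3). Shared: x=10 y=6 z=3. PCs: A@4 B@2
Step 7: thread B executes B3 (z = z + 2). Shared: x=10 y=6 z=5. PCs: A@4 B@3

Answer: x=10 y=6 z=5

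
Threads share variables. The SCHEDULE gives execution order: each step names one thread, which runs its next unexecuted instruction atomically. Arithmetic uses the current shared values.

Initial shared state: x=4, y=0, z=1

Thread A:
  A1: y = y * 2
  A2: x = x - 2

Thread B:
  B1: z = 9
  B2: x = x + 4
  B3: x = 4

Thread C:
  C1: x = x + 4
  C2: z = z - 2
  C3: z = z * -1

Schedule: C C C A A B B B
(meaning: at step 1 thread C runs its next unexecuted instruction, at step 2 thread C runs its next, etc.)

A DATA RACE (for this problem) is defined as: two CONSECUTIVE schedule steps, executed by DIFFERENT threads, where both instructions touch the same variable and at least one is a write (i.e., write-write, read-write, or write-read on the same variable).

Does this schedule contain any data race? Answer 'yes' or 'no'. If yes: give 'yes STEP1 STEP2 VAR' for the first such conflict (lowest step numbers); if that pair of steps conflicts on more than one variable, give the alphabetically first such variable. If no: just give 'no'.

Answer: no

Derivation:
Steps 1,2: same thread (C). No race.
Steps 2,3: same thread (C). No race.
Steps 3,4: C(r=z,w=z) vs A(r=y,w=y). No conflict.
Steps 4,5: same thread (A). No race.
Steps 5,6: A(r=x,w=x) vs B(r=-,w=z). No conflict.
Steps 6,7: same thread (B). No race.
Steps 7,8: same thread (B). No race.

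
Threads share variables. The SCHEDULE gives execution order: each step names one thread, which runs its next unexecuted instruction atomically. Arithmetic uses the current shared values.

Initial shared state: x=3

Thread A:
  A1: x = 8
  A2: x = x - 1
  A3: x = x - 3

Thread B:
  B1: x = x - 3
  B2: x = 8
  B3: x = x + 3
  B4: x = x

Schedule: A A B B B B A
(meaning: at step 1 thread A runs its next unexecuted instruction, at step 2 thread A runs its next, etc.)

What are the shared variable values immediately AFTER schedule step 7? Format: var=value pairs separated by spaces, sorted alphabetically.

Step 1: thread A executes A1 (x = 8). Shared: x=8. PCs: A@1 B@0
Step 2: thread A executes A2 (x = x - 1). Shared: x=7. PCs: A@2 B@0
Step 3: thread B executes B1 (x = x - 3). Shared: x=4. PCs: A@2 B@1
Step 4: thread B executes B2 (x = 8). Shared: x=8. PCs: A@2 B@2
Step 5: thread B executes B3 (x = x + 3). Shared: x=11. PCs: A@2 B@3
Step 6: thread B executes B4 (x = x). Shared: x=11. PCs: A@2 B@4
Step 7: thread A executes A3 (x = x - 3). Shared: x=8. PCs: A@3 B@4

Answer: x=8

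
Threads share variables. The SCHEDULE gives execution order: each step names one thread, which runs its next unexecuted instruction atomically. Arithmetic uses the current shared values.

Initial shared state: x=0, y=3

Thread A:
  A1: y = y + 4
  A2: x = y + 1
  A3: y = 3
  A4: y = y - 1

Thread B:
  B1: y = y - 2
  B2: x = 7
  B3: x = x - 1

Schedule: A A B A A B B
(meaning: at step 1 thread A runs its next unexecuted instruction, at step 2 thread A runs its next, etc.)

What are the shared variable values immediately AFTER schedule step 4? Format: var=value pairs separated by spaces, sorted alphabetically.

Answer: x=8 y=3

Derivation:
Step 1: thread A executes A1 (y = y + 4). Shared: x=0 y=7. PCs: A@1 B@0
Step 2: thread A executes A2 (x = y + 1). Shared: x=8 y=7. PCs: A@2 B@0
Step 3: thread B executes B1 (y = y - 2). Shared: x=8 y=5. PCs: A@2 B@1
Step 4: thread A executes A3 (y = 3). Shared: x=8 y=3. PCs: A@3 B@1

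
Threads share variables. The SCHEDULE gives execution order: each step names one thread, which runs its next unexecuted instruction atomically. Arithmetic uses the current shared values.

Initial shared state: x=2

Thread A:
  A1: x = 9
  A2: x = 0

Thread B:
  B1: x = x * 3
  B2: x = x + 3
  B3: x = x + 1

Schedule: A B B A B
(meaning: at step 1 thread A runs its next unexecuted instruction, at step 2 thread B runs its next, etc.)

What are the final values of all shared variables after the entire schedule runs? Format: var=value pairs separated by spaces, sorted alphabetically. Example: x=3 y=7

Answer: x=1

Derivation:
Step 1: thread A executes A1 (x = 9). Shared: x=9. PCs: A@1 B@0
Step 2: thread B executes B1 (x = x * 3). Shared: x=27. PCs: A@1 B@1
Step 3: thread B executes B2 (x = x + 3). Shared: x=30. PCs: A@1 B@2
Step 4: thread A executes A2 (x = 0). Shared: x=0. PCs: A@2 B@2
Step 5: thread B executes B3 (x = x + 1). Shared: x=1. PCs: A@2 B@3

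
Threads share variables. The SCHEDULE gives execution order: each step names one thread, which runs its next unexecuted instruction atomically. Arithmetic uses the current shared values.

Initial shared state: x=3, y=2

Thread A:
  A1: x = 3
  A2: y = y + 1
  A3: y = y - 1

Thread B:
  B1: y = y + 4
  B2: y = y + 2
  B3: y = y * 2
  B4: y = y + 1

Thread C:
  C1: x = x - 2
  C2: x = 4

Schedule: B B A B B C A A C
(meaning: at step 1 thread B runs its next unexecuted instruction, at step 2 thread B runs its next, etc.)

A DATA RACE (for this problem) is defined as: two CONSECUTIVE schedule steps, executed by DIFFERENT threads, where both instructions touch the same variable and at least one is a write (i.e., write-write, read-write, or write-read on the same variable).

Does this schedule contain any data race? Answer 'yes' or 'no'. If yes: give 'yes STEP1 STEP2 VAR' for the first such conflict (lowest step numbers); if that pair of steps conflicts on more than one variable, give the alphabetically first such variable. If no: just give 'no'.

Steps 1,2: same thread (B). No race.
Steps 2,3: B(r=y,w=y) vs A(r=-,w=x). No conflict.
Steps 3,4: A(r=-,w=x) vs B(r=y,w=y). No conflict.
Steps 4,5: same thread (B). No race.
Steps 5,6: B(r=y,w=y) vs C(r=x,w=x). No conflict.
Steps 6,7: C(r=x,w=x) vs A(r=y,w=y). No conflict.
Steps 7,8: same thread (A). No race.
Steps 8,9: A(r=y,w=y) vs C(r=-,w=x). No conflict.

Answer: no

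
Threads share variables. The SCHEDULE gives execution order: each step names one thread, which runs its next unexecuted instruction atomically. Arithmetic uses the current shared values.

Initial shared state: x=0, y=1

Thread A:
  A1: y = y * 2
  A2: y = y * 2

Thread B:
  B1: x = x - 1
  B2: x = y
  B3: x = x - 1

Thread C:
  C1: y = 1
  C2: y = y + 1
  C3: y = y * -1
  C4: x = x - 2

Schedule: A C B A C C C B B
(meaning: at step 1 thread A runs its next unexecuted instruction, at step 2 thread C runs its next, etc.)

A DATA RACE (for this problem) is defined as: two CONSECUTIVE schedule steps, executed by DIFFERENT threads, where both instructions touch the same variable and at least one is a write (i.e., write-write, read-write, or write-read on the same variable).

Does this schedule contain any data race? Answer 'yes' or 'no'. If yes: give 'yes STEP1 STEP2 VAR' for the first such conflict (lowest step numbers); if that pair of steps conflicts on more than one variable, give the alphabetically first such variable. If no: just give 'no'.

Steps 1,2: A(y = y * 2) vs C(y = 1). RACE on y (W-W).
Steps 2,3: C(r=-,w=y) vs B(r=x,w=x). No conflict.
Steps 3,4: B(r=x,w=x) vs A(r=y,w=y). No conflict.
Steps 4,5: A(y = y * 2) vs C(y = y + 1). RACE on y (W-W).
Steps 5,6: same thread (C). No race.
Steps 6,7: same thread (C). No race.
Steps 7,8: C(x = x - 2) vs B(x = y). RACE on x (W-W).
Steps 8,9: same thread (B). No race.
First conflict at steps 1,2.

Answer: yes 1 2 y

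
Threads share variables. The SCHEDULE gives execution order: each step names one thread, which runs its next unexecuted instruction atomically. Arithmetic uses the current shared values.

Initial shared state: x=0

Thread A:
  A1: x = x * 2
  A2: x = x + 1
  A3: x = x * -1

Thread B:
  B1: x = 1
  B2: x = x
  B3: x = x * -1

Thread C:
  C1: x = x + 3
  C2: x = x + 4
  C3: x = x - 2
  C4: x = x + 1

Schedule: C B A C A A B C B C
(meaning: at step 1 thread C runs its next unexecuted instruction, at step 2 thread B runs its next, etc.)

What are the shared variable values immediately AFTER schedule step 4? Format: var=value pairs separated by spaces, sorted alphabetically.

Answer: x=6

Derivation:
Step 1: thread C executes C1 (x = x + 3). Shared: x=3. PCs: A@0 B@0 C@1
Step 2: thread B executes B1 (x = 1). Shared: x=1. PCs: A@0 B@1 C@1
Step 3: thread A executes A1 (x = x * 2). Shared: x=2. PCs: A@1 B@1 C@1
Step 4: thread C executes C2 (x = x + 4). Shared: x=6. PCs: A@1 B@1 C@2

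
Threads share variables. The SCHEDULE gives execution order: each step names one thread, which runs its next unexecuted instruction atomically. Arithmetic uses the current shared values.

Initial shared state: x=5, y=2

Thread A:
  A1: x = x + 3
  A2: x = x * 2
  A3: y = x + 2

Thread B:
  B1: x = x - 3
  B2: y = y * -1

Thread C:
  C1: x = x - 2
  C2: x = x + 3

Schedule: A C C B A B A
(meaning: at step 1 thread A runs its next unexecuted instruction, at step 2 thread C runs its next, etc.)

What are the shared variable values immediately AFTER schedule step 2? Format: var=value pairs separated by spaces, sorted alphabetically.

Step 1: thread A executes A1 (x = x + 3). Shared: x=8 y=2. PCs: A@1 B@0 C@0
Step 2: thread C executes C1 (x = x - 2). Shared: x=6 y=2. PCs: A@1 B@0 C@1

Answer: x=6 y=2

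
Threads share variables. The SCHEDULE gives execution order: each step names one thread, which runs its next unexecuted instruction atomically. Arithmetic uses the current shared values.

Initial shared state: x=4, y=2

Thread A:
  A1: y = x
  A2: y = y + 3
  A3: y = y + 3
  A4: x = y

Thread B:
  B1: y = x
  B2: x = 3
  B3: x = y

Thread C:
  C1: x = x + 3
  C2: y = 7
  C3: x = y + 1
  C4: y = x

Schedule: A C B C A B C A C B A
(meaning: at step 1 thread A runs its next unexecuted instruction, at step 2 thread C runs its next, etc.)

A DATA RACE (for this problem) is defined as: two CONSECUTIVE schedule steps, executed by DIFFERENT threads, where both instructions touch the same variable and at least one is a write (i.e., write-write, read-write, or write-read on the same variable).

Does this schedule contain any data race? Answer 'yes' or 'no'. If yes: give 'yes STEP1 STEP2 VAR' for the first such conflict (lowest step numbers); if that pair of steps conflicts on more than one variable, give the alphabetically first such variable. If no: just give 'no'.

Steps 1,2: A(y = x) vs C(x = x + 3). RACE on x (R-W).
Steps 2,3: C(x = x + 3) vs B(y = x). RACE on x (W-R).
Steps 3,4: B(y = x) vs C(y = 7). RACE on y (W-W).
Steps 4,5: C(y = 7) vs A(y = y + 3). RACE on y (W-W).
Steps 5,6: A(r=y,w=y) vs B(r=-,w=x). No conflict.
Steps 6,7: B(x = 3) vs C(x = y + 1). RACE on x (W-W).
Steps 7,8: C(x = y + 1) vs A(y = y + 3). RACE on y (R-W).
Steps 8,9: A(y = y + 3) vs C(y = x). RACE on y (W-W).
Steps 9,10: C(y = x) vs B(x = y). RACE on x (R-W), y (W-R). Multiple vars; alphabetically first is x.
Steps 10,11: B(x = y) vs A(x = y). RACE on x (W-W).
First conflict at steps 1,2.

Answer: yes 1 2 x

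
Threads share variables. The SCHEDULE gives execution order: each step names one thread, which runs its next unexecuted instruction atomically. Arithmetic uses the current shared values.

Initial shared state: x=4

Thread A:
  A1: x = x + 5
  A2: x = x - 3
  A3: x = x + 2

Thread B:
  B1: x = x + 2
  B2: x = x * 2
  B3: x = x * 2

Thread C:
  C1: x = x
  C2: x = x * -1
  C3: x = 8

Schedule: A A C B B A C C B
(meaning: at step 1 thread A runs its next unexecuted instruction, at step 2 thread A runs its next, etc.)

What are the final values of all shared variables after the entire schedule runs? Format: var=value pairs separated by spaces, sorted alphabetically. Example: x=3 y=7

Answer: x=16

Derivation:
Step 1: thread A executes A1 (x = x + 5). Shared: x=9. PCs: A@1 B@0 C@0
Step 2: thread A executes A2 (x = x - 3). Shared: x=6. PCs: A@2 B@0 C@0
Step 3: thread C executes C1 (x = x). Shared: x=6. PCs: A@2 B@0 C@1
Step 4: thread B executes B1 (x = x + 2). Shared: x=8. PCs: A@2 B@1 C@1
Step 5: thread B executes B2 (x = x * 2). Shared: x=16. PCs: A@2 B@2 C@1
Step 6: thread A executes A3 (x = x + 2). Shared: x=18. PCs: A@3 B@2 C@1
Step 7: thread C executes C2 (x = x * -1). Shared: x=-18. PCs: A@3 B@2 C@2
Step 8: thread C executes C3 (x = 8). Shared: x=8. PCs: A@3 B@2 C@3
Step 9: thread B executes B3 (x = x * 2). Shared: x=16. PCs: A@3 B@3 C@3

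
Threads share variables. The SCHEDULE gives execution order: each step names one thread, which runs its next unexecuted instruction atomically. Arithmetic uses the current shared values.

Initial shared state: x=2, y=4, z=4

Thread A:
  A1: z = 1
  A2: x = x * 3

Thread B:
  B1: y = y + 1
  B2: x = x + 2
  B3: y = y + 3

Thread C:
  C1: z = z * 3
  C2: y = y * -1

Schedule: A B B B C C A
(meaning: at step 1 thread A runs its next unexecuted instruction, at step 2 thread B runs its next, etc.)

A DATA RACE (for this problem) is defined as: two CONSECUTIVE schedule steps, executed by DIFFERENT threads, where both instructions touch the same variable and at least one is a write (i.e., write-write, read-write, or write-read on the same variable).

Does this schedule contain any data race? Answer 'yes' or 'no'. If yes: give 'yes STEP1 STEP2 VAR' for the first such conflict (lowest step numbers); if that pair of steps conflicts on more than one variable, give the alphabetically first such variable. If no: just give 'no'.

Steps 1,2: A(r=-,w=z) vs B(r=y,w=y). No conflict.
Steps 2,3: same thread (B). No race.
Steps 3,4: same thread (B). No race.
Steps 4,5: B(r=y,w=y) vs C(r=z,w=z). No conflict.
Steps 5,6: same thread (C). No race.
Steps 6,7: C(r=y,w=y) vs A(r=x,w=x). No conflict.

Answer: no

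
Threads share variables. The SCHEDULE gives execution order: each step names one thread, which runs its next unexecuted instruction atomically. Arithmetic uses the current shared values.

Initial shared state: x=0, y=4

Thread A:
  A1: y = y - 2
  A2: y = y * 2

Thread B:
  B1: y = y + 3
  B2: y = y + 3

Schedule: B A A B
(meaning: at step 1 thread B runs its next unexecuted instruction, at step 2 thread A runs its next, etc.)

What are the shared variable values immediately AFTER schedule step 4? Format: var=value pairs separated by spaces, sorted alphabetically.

Answer: x=0 y=13

Derivation:
Step 1: thread B executes B1 (y = y + 3). Shared: x=0 y=7. PCs: A@0 B@1
Step 2: thread A executes A1 (y = y - 2). Shared: x=0 y=5. PCs: A@1 B@1
Step 3: thread A executes A2 (y = y * 2). Shared: x=0 y=10. PCs: A@2 B@1
Step 4: thread B executes B2 (y = y + 3). Shared: x=0 y=13. PCs: A@2 B@2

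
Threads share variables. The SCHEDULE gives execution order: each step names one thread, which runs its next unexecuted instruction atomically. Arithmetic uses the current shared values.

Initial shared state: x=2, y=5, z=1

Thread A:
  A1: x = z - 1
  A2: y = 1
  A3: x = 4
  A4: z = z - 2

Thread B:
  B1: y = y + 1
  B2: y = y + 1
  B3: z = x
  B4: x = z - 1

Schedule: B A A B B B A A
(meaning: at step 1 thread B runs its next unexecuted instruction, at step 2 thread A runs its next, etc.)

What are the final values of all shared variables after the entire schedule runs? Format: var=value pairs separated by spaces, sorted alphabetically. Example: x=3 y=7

Step 1: thread B executes B1 (y = y + 1). Shared: x=2 y=6 z=1. PCs: A@0 B@1
Step 2: thread A executes A1 (x = z - 1). Shared: x=0 y=6 z=1. PCs: A@1 B@1
Step 3: thread A executes A2 (y = 1). Shared: x=0 y=1 z=1. PCs: A@2 B@1
Step 4: thread B executes B2 (y = y + 1). Shared: x=0 y=2 z=1. PCs: A@2 B@2
Step 5: thread B executes B3 (z = x). Shared: x=0 y=2 z=0. PCs: A@2 B@3
Step 6: thread B executes B4 (x = z - 1). Shared: x=-1 y=2 z=0. PCs: A@2 B@4
Step 7: thread A executes A3 (x = 4). Shared: x=4 y=2 z=0. PCs: A@3 B@4
Step 8: thread A executes A4 (z = z - 2). Shared: x=4 y=2 z=-2. PCs: A@4 B@4

Answer: x=4 y=2 z=-2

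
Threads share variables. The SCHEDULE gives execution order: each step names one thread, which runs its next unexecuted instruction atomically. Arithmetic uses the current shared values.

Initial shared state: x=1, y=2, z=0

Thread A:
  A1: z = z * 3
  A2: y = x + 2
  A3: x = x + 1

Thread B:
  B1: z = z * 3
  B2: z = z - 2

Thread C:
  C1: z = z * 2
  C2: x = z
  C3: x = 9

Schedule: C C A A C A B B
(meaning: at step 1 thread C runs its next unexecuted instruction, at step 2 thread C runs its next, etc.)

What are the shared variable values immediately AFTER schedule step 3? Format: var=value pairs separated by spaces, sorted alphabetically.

Step 1: thread C executes C1 (z = z * 2). Shared: x=1 y=2 z=0. PCs: A@0 B@0 C@1
Step 2: thread C executes C2 (x = z). Shared: x=0 y=2 z=0. PCs: A@0 B@0 C@2
Step 3: thread A executes A1 (z = z * 3). Shared: x=0 y=2 z=0. PCs: A@1 B@0 C@2

Answer: x=0 y=2 z=0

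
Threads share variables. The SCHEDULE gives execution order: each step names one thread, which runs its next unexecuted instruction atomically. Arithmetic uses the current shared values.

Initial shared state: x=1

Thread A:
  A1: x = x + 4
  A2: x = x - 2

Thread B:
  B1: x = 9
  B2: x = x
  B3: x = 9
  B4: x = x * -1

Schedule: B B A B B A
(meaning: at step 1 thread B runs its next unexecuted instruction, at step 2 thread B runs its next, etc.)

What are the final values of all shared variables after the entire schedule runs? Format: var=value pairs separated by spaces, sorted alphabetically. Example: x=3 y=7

Step 1: thread B executes B1 (x = 9). Shared: x=9. PCs: A@0 B@1
Step 2: thread B executes B2 (x = x). Shared: x=9. PCs: A@0 B@2
Step 3: thread A executes A1 (x = x + 4). Shared: x=13. PCs: A@1 B@2
Step 4: thread B executes B3 (x = 9). Shared: x=9. PCs: A@1 B@3
Step 5: thread B executes B4 (x = x * -1). Shared: x=-9. PCs: A@1 B@4
Step 6: thread A executes A2 (x = x - 2). Shared: x=-11. PCs: A@2 B@4

Answer: x=-11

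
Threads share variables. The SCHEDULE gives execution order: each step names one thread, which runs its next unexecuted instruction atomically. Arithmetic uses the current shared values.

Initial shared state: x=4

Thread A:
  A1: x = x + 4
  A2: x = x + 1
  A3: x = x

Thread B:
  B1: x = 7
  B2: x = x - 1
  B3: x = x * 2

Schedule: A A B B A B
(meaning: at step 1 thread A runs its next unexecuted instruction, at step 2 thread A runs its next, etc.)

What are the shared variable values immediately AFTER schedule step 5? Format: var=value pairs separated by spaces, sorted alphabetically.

Step 1: thread A executes A1 (x = x + 4). Shared: x=8. PCs: A@1 B@0
Step 2: thread A executes A2 (x = x + 1). Shared: x=9. PCs: A@2 B@0
Step 3: thread B executes B1 (x = 7). Shared: x=7. PCs: A@2 B@1
Step 4: thread B executes B2 (x = x - 1). Shared: x=6. PCs: A@2 B@2
Step 5: thread A executes A3 (x = x). Shared: x=6. PCs: A@3 B@2

Answer: x=6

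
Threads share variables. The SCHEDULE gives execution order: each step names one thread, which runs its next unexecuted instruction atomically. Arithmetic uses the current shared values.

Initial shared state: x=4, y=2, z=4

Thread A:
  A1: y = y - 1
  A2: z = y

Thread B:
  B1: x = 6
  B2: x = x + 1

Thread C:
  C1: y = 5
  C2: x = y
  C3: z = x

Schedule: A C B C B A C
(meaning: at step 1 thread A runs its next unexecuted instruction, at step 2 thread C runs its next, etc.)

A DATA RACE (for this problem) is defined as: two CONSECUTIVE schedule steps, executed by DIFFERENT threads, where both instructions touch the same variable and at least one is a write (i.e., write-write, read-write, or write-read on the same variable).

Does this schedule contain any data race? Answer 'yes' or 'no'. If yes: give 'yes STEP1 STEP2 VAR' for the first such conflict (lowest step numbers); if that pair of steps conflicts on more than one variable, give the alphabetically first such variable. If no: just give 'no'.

Answer: yes 1 2 y

Derivation:
Steps 1,2: A(y = y - 1) vs C(y = 5). RACE on y (W-W).
Steps 2,3: C(r=-,w=y) vs B(r=-,w=x). No conflict.
Steps 3,4: B(x = 6) vs C(x = y). RACE on x (W-W).
Steps 4,5: C(x = y) vs B(x = x + 1). RACE on x (W-W).
Steps 5,6: B(r=x,w=x) vs A(r=y,w=z). No conflict.
Steps 6,7: A(z = y) vs C(z = x). RACE on z (W-W).
First conflict at steps 1,2.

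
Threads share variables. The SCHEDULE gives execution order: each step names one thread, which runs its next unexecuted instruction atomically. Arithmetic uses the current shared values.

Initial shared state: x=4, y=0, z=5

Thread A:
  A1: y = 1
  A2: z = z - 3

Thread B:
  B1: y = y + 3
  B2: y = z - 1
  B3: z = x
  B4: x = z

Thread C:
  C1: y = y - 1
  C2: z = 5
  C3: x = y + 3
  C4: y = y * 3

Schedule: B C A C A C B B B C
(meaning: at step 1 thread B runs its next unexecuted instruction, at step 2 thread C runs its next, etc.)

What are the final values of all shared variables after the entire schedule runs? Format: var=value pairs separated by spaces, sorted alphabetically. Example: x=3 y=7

Answer: x=4 y=3 z=4

Derivation:
Step 1: thread B executes B1 (y = y + 3). Shared: x=4 y=3 z=5. PCs: A@0 B@1 C@0
Step 2: thread C executes C1 (y = y - 1). Shared: x=4 y=2 z=5. PCs: A@0 B@1 C@1
Step 3: thread A executes A1 (y = 1). Shared: x=4 y=1 z=5. PCs: A@1 B@1 C@1
Step 4: thread C executes C2 (z = 5). Shared: x=4 y=1 z=5. PCs: A@1 B@1 C@2
Step 5: thread A executes A2 (z = z - 3). Shared: x=4 y=1 z=2. PCs: A@2 B@1 C@2
Step 6: thread C executes C3 (x = y + 3). Shared: x=4 y=1 z=2. PCs: A@2 B@1 C@3
Step 7: thread B executes B2 (y = z - 1). Shared: x=4 y=1 z=2. PCs: A@2 B@2 C@3
Step 8: thread B executes B3 (z = x). Shared: x=4 y=1 z=4. PCs: A@2 B@3 C@3
Step 9: thread B executes B4 (x = z). Shared: x=4 y=1 z=4. PCs: A@2 B@4 C@3
Step 10: thread C executes C4 (y = y * 3). Shared: x=4 y=3 z=4. PCs: A@2 B@4 C@4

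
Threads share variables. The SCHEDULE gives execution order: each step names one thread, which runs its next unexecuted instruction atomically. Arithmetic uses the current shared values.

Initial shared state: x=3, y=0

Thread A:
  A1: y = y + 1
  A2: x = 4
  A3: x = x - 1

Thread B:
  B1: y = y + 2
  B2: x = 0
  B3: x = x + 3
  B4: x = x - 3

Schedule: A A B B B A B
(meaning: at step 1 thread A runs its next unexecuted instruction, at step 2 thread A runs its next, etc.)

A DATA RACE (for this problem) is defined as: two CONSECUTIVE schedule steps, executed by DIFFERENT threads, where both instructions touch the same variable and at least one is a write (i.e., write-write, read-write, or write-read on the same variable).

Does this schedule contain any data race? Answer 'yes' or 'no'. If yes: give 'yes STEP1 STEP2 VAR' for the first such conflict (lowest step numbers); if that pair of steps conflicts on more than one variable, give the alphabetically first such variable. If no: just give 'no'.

Steps 1,2: same thread (A). No race.
Steps 2,3: A(r=-,w=x) vs B(r=y,w=y). No conflict.
Steps 3,4: same thread (B). No race.
Steps 4,5: same thread (B). No race.
Steps 5,6: B(x = x + 3) vs A(x = x - 1). RACE on x (W-W).
Steps 6,7: A(x = x - 1) vs B(x = x - 3). RACE on x (W-W).
First conflict at steps 5,6.

Answer: yes 5 6 x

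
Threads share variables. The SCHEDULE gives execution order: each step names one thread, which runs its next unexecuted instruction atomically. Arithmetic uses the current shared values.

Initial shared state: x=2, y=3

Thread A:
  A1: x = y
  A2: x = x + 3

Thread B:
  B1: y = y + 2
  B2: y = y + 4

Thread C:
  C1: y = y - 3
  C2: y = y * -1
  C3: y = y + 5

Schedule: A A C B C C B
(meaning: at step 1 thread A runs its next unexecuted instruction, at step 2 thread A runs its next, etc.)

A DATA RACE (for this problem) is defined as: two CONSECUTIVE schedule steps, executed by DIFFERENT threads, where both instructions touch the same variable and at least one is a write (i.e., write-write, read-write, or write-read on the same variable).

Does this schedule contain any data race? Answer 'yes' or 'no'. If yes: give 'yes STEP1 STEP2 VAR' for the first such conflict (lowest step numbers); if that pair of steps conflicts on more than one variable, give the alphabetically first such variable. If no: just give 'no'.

Answer: yes 3 4 y

Derivation:
Steps 1,2: same thread (A). No race.
Steps 2,3: A(r=x,w=x) vs C(r=y,w=y). No conflict.
Steps 3,4: C(y = y - 3) vs B(y = y + 2). RACE on y (W-W).
Steps 4,5: B(y = y + 2) vs C(y = y * -1). RACE on y (W-W).
Steps 5,6: same thread (C). No race.
Steps 6,7: C(y = y + 5) vs B(y = y + 4). RACE on y (W-W).
First conflict at steps 3,4.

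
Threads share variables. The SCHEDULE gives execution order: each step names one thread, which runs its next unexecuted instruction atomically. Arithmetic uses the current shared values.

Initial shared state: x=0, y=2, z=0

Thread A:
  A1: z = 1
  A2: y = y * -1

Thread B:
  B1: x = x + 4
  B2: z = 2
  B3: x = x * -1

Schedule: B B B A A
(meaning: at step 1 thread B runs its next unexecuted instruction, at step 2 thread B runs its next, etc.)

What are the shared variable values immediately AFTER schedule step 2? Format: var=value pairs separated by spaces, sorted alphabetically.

Answer: x=4 y=2 z=2

Derivation:
Step 1: thread B executes B1 (x = x + 4). Shared: x=4 y=2 z=0. PCs: A@0 B@1
Step 2: thread B executes B2 (z = 2). Shared: x=4 y=2 z=2. PCs: A@0 B@2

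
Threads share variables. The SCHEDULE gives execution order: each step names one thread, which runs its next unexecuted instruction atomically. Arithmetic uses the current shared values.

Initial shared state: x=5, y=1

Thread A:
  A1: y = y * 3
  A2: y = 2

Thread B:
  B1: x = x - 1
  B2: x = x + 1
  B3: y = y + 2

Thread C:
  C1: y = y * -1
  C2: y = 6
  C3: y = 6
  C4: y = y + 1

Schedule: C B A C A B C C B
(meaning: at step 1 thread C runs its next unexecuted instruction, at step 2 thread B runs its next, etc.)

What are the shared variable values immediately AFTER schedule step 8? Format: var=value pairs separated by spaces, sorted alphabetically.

Answer: x=5 y=7

Derivation:
Step 1: thread C executes C1 (y = y * -1). Shared: x=5 y=-1. PCs: A@0 B@0 C@1
Step 2: thread B executes B1 (x = x - 1). Shared: x=4 y=-1. PCs: A@0 B@1 C@1
Step 3: thread A executes A1 (y = y * 3). Shared: x=4 y=-3. PCs: A@1 B@1 C@1
Step 4: thread C executes C2 (y = 6). Shared: x=4 y=6. PCs: A@1 B@1 C@2
Step 5: thread A executes A2 (y = 2). Shared: x=4 y=2. PCs: A@2 B@1 C@2
Step 6: thread B executes B2 (x = x + 1). Shared: x=5 y=2. PCs: A@2 B@2 C@2
Step 7: thread C executes C3 (y = 6). Shared: x=5 y=6. PCs: A@2 B@2 C@3
Step 8: thread C executes C4 (y = y + 1). Shared: x=5 y=7. PCs: A@2 B@2 C@4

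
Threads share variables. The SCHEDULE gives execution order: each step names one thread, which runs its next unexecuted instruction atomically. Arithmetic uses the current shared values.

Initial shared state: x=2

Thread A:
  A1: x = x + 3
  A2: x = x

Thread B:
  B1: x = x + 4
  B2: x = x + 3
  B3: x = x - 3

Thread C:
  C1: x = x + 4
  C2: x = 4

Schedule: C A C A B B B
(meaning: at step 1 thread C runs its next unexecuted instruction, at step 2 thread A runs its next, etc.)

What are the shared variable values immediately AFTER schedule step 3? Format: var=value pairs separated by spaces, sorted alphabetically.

Step 1: thread C executes C1 (x = x + 4). Shared: x=6. PCs: A@0 B@0 C@1
Step 2: thread A executes A1 (x = x + 3). Shared: x=9. PCs: A@1 B@0 C@1
Step 3: thread C executes C2 (x = 4). Shared: x=4. PCs: A@1 B@0 C@2

Answer: x=4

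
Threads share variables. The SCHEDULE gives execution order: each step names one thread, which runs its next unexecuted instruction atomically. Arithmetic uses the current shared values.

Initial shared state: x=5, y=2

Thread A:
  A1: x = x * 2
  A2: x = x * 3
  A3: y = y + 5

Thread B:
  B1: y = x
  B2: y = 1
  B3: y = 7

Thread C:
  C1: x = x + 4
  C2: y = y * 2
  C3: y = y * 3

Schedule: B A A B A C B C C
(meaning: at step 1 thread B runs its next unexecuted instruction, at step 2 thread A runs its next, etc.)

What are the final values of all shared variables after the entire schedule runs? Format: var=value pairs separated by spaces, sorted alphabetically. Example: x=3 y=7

Step 1: thread B executes B1 (y = x). Shared: x=5 y=5. PCs: A@0 B@1 C@0
Step 2: thread A executes A1 (x = x * 2). Shared: x=10 y=5. PCs: A@1 B@1 C@0
Step 3: thread A executes A2 (x = x * 3). Shared: x=30 y=5. PCs: A@2 B@1 C@0
Step 4: thread B executes B2 (y = 1). Shared: x=30 y=1. PCs: A@2 B@2 C@0
Step 5: thread A executes A3 (y = y + 5). Shared: x=30 y=6. PCs: A@3 B@2 C@0
Step 6: thread C executes C1 (x = x + 4). Shared: x=34 y=6. PCs: A@3 B@2 C@1
Step 7: thread B executes B3 (y = 7). Shared: x=34 y=7. PCs: A@3 B@3 C@1
Step 8: thread C executes C2 (y = y * 2). Shared: x=34 y=14. PCs: A@3 B@3 C@2
Step 9: thread C executes C3 (y = y * 3). Shared: x=34 y=42. PCs: A@3 B@3 C@3

Answer: x=34 y=42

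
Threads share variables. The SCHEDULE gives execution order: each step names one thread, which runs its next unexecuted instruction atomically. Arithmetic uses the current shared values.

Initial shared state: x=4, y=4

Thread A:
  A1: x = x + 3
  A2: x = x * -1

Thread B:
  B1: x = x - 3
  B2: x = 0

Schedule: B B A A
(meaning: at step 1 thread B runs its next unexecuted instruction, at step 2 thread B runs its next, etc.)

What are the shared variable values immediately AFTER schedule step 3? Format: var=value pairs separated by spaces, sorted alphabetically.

Answer: x=3 y=4

Derivation:
Step 1: thread B executes B1 (x = x - 3). Shared: x=1 y=4. PCs: A@0 B@1
Step 2: thread B executes B2 (x = 0). Shared: x=0 y=4. PCs: A@0 B@2
Step 3: thread A executes A1 (x = x + 3). Shared: x=3 y=4. PCs: A@1 B@2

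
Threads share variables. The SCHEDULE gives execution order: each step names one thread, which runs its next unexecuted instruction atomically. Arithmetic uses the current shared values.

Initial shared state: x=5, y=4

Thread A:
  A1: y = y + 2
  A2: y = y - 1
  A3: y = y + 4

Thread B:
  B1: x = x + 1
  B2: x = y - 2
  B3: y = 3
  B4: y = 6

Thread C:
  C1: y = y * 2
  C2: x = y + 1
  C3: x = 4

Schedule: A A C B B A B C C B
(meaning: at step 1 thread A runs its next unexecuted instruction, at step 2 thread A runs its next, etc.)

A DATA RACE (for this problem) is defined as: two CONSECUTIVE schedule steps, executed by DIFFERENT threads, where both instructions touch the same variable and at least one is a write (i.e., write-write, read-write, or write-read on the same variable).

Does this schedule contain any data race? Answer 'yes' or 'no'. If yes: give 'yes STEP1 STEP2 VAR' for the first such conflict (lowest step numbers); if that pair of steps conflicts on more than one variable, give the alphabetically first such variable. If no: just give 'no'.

Answer: yes 2 3 y

Derivation:
Steps 1,2: same thread (A). No race.
Steps 2,3: A(y = y - 1) vs C(y = y * 2). RACE on y (W-W).
Steps 3,4: C(r=y,w=y) vs B(r=x,w=x). No conflict.
Steps 4,5: same thread (B). No race.
Steps 5,6: B(x = y - 2) vs A(y = y + 4). RACE on y (R-W).
Steps 6,7: A(y = y + 4) vs B(y = 3). RACE on y (W-W).
Steps 7,8: B(y = 3) vs C(x = y + 1). RACE on y (W-R).
Steps 8,9: same thread (C). No race.
Steps 9,10: C(r=-,w=x) vs B(r=-,w=y). No conflict.
First conflict at steps 2,3.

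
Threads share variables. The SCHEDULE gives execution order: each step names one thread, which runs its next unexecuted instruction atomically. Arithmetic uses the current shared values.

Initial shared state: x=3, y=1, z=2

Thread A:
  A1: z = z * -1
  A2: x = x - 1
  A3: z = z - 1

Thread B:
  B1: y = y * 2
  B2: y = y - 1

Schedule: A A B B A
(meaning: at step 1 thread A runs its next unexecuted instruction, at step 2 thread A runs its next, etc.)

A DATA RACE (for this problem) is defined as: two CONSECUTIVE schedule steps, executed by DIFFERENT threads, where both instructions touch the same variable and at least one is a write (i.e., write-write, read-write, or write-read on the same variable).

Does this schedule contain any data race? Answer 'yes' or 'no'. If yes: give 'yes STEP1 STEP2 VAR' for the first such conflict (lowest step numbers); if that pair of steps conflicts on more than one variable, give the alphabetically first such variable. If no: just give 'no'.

Answer: no

Derivation:
Steps 1,2: same thread (A). No race.
Steps 2,3: A(r=x,w=x) vs B(r=y,w=y). No conflict.
Steps 3,4: same thread (B). No race.
Steps 4,5: B(r=y,w=y) vs A(r=z,w=z). No conflict.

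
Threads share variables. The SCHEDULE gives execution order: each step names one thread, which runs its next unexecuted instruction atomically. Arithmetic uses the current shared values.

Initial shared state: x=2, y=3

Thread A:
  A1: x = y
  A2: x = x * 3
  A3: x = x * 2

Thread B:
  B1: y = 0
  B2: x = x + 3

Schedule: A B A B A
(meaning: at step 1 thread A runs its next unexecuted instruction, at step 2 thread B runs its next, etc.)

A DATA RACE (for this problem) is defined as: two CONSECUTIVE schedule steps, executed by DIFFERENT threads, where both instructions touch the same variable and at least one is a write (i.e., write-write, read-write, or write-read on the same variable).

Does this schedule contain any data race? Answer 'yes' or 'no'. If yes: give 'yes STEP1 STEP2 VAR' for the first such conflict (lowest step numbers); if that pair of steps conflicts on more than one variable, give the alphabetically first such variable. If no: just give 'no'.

Steps 1,2: A(x = y) vs B(y = 0). RACE on y (R-W).
Steps 2,3: B(r=-,w=y) vs A(r=x,w=x). No conflict.
Steps 3,4: A(x = x * 3) vs B(x = x + 3). RACE on x (W-W).
Steps 4,5: B(x = x + 3) vs A(x = x * 2). RACE on x (W-W).
First conflict at steps 1,2.

Answer: yes 1 2 y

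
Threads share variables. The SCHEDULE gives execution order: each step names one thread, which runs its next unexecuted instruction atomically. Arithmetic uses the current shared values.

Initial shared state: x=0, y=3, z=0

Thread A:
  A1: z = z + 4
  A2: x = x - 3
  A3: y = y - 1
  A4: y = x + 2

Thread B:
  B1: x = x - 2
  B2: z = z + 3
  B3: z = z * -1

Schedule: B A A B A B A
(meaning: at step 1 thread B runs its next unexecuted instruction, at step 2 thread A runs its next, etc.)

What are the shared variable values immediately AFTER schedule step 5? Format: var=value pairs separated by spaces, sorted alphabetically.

Step 1: thread B executes B1 (x = x - 2). Shared: x=-2 y=3 z=0. PCs: A@0 B@1
Step 2: thread A executes A1 (z = z + 4). Shared: x=-2 y=3 z=4. PCs: A@1 B@1
Step 3: thread A executes A2 (x = x - 3). Shared: x=-5 y=3 z=4. PCs: A@2 B@1
Step 4: thread B executes B2 (z = z + 3). Shared: x=-5 y=3 z=7. PCs: A@2 B@2
Step 5: thread A executes A3 (y = y - 1). Shared: x=-5 y=2 z=7. PCs: A@3 B@2

Answer: x=-5 y=2 z=7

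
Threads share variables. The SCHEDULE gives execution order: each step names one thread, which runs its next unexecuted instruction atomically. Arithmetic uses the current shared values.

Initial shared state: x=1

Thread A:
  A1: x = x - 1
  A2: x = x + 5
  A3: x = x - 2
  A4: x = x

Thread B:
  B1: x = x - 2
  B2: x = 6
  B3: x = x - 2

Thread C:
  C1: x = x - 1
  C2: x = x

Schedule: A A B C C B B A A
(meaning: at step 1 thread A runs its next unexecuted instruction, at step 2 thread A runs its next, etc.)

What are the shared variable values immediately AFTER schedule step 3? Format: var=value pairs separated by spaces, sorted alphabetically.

Step 1: thread A executes A1 (x = x - 1). Shared: x=0. PCs: A@1 B@0 C@0
Step 2: thread A executes A2 (x = x + 5). Shared: x=5. PCs: A@2 B@0 C@0
Step 3: thread B executes B1 (x = x - 2). Shared: x=3. PCs: A@2 B@1 C@0

Answer: x=3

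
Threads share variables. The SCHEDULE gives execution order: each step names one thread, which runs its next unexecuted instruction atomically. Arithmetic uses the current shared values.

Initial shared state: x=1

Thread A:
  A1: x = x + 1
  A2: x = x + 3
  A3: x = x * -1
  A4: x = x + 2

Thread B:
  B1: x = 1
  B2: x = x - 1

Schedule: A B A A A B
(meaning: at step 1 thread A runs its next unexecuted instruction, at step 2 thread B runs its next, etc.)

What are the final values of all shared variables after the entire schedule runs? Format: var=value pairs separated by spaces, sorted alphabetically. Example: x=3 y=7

Answer: x=-3

Derivation:
Step 1: thread A executes A1 (x = x + 1). Shared: x=2. PCs: A@1 B@0
Step 2: thread B executes B1 (x = 1). Shared: x=1. PCs: A@1 B@1
Step 3: thread A executes A2 (x = x + 3). Shared: x=4. PCs: A@2 B@1
Step 4: thread A executes A3 (x = x * -1). Shared: x=-4. PCs: A@3 B@1
Step 5: thread A executes A4 (x = x + 2). Shared: x=-2. PCs: A@4 B@1
Step 6: thread B executes B2 (x = x - 1). Shared: x=-3. PCs: A@4 B@2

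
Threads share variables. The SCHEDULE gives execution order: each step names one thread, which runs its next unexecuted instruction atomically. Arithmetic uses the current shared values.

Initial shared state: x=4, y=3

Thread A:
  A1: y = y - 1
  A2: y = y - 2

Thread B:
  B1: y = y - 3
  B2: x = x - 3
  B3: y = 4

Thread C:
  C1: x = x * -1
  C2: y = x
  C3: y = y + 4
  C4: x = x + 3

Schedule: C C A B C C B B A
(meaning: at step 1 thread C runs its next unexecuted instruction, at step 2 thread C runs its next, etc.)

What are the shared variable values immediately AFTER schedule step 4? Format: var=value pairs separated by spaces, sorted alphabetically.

Step 1: thread C executes C1 (x = x * -1). Shared: x=-4 y=3. PCs: A@0 B@0 C@1
Step 2: thread C executes C2 (y = x). Shared: x=-4 y=-4. PCs: A@0 B@0 C@2
Step 3: thread A executes A1 (y = y - 1). Shared: x=-4 y=-5. PCs: A@1 B@0 C@2
Step 4: thread B executes B1 (y = y - 3). Shared: x=-4 y=-8. PCs: A@1 B@1 C@2

Answer: x=-4 y=-8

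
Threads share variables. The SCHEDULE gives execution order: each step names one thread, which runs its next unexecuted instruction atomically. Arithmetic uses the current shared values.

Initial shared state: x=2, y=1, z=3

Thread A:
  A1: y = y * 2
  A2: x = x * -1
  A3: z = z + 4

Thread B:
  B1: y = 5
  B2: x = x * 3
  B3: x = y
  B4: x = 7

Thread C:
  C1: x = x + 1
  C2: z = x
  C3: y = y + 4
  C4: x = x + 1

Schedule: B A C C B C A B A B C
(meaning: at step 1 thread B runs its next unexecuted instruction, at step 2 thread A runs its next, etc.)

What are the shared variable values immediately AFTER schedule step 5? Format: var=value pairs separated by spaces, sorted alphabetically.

Step 1: thread B executes B1 (y = 5). Shared: x=2 y=5 z=3. PCs: A@0 B@1 C@0
Step 2: thread A executes A1 (y = y * 2). Shared: x=2 y=10 z=3. PCs: A@1 B@1 C@0
Step 3: thread C executes C1 (x = x + 1). Shared: x=3 y=10 z=3. PCs: A@1 B@1 C@1
Step 4: thread C executes C2 (z = x). Shared: x=3 y=10 z=3. PCs: A@1 B@1 C@2
Step 5: thread B executes B2 (x = x * 3). Shared: x=9 y=10 z=3. PCs: A@1 B@2 C@2

Answer: x=9 y=10 z=3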